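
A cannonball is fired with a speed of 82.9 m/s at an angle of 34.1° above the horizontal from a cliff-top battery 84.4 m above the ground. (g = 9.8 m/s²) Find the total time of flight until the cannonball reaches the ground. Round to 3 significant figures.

Vertical component: v_y = 82.9 sin 34.1° = 46.48 m/s.
Taking up as positive with launch at y = 84.4 m, landing at y = 0: 0 = 84.4 + 46.48 t − ½(9.8) t².
Solving 4.900 t² − 46.48 t − 84.4 = 0 gives t = [46.48 + √(46.48² + 4·4.900·84.4)] / 9.800 = 11.0 s.

11.0 s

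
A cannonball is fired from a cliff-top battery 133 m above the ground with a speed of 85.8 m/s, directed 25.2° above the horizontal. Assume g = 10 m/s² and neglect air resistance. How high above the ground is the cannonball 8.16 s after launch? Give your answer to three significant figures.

98.2 m

v_y0 = 85.8 sin 25.2° = 36.53 m/s.
y(t) = 133 + v_y0 t − ½ g t² = 133 + 36.53×8.16 − ½×10×8.16² = 98.2 m.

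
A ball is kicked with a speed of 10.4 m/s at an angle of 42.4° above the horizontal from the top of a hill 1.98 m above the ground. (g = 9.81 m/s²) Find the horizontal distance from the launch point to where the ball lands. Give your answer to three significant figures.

Components: v_x = 10.4 cos 42.4° = 7.680 m/s, v_y = 10.4 sin 42.4° = 7.013 m/s.
Vertical: 0 = 1.98 + 7.013 t − ½(9.81) t² ⇒ 4.905 t² − 7.013 t − 1.98 = 0.
t = [7.013 + √(49.18 + 38.85)] / 9.810 = 1.671 s.
Horizontal: R = v_x · t = 7.680 × 1.671 = 12.8 m.

12.8 m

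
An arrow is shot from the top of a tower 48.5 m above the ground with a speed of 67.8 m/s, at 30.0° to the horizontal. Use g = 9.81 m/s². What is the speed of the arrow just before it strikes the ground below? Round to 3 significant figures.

74.5 m/s

v_x = 67.8 cos 30.0° = 58.72 m/s is unchanged throughout.
For the vertical component, v_y² = v_y0² + 2 g h = (33.90)² + 2×9.81×48.5 = 2101, so |v_y| = 45.84 m/s.
Impact speed = √(v_x² + v_y²) = √(3448 + 2101) = 74.5 m/s.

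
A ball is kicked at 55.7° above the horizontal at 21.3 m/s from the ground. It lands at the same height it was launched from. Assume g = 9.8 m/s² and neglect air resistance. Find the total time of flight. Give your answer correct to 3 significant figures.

Vertical component: v_y = 21.3 sin 55.7° = 17.60 m/s.
For a projectile landing at launch height, time of flight is t = 2 v_y / g = 2 × 17.60 / 9.8 = 3.59 s.

3.59 s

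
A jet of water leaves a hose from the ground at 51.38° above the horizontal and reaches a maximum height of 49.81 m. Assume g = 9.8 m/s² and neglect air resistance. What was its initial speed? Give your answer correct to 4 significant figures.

39.99 m/s

At maximum height v_y = 0, so (v₀ sin θ)² = 2 g H.
v₀ sin 51.38° = √(2 × 9.8 × 49.81) = 31.245 m/s.
v₀ = 31.245 / sin 51.38° = 31.245 / 0.7813 = 39.99 m/s.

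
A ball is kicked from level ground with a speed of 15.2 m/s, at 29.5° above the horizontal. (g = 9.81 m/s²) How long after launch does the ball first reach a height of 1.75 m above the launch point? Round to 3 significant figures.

0.288 s

v_y0 = 15.2 sin 29.5° = 7.485 m/s.
Set y = v_y0 t − ½ g t² = 1.75: 4.905 t² − 7.485 t + 1.75 = 0.
t = [7.485 ± √(56.03 − 34.34)] / 9.81 = (7.485 ± 4.657) / 9.81, giving t = 0.288 s or t = 1.24 s.
The ball is on the way up at the first time, so t = 0.288 s.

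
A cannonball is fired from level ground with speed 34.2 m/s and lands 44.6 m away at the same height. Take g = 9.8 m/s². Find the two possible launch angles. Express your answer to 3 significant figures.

11.0° and 79.0°

Level-ground range: R = v₀² sin(2θ)/g ⇒ sin 2θ = R g / v₀² = 44.6×9.8/34.2² = 0.3737.
2θ = arcsin(0.3737) = 21.94° or 180° − 21.94° = 158.06°.
So θ = 11.0° or θ = 79.0°.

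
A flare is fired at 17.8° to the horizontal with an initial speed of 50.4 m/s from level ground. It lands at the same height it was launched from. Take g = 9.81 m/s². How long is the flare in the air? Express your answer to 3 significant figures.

3.14 s

Vertical component: v_y = 50.4 sin 17.8° = 15.41 m/s.
For a projectile landing at launch height, time of flight is t = 2 v_y / g = 2 × 15.41 / 9.81 = 3.14 s.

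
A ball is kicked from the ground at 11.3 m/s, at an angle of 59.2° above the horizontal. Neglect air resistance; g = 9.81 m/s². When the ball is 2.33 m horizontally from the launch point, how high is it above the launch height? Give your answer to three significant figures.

v_x = 11.3 cos 59.2° = 5.786 m/s, v_y0 = 11.3 sin 59.2° = 9.706 m/s.
Time to reach x = 2.33 m: t = x / v_x = 2.33 / 5.786 = 0.4027 s.
y = v_y0 t − ½ g t² = 9.706×0.4027 − 4.905×0.4027² = 3.11 m.

3.11 m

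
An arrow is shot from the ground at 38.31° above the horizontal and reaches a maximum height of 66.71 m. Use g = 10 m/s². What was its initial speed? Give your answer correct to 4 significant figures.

58.92 m/s

At maximum height v_y = 0, so (v₀ sin θ)² = 2 g H.
v₀ sin 38.31° = √(2 × 10 × 66.71) = 36.527 m/s.
v₀ = 36.527 / sin 38.31° = 36.527 / 0.6199 = 58.92 m/s.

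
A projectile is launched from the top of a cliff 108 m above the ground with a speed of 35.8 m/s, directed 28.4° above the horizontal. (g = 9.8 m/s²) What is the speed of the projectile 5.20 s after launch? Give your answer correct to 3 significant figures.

v_x = 35.8 cos 28.4° = 31.49 m/s (constant).
v_y(t) = 35.8 sin 28.4° − g t = 17.03 − 9.8 × 5.20 = -33.93 m/s.
Speed = √(v_x² + v_y²) = √(991.6 + 1151) = 46.3 m/s.

46.3 m/s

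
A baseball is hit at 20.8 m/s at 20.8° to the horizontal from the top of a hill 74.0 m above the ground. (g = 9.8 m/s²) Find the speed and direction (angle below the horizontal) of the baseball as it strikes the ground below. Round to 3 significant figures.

v_x = 20.8 cos 20.8° = 19.44 m/s (constant).
|v_y| at impact = √((7.386)² + 2×9.8×74.0) = 38.79 m/s.
Speed = √(19.44² + 38.79²) = 43.4 m/s; angle = arctan(38.79/19.44) = 63.4° below horizontal.

43.4 m/s at 63.4° below the horizontal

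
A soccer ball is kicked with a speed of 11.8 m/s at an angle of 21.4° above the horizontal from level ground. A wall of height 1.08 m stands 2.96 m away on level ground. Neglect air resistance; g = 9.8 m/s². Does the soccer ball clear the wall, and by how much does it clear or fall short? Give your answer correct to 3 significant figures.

v_x = 11.8 cos 21.4° = 10.99 m/s; v_y0 = 11.8 sin 21.4° = 4.306 m/s.
Time to reach the wall: t = 2.96 / 10.99 = 0.2693 s.
Height at that point: y = 4.306×0.2693 − 4.900×0.2693² = 0.8042 m.
That is 1.08 − 0.8042 = 0.276 m below the top of the wall, so the soccer ball does not clear it.

No — it falls 0.276 m short of clearing the wall.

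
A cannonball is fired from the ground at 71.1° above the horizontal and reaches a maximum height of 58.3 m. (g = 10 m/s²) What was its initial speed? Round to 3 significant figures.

At maximum height v_y = 0, so (v₀ sin θ)² = 2 g H.
v₀ sin 71.1° = √(2 × 10 × 58.3) = 34.15 m/s.
v₀ = 34.15 / sin 71.1° = 34.15 / 0.9461 = 36.1 m/s.

36.1 m/s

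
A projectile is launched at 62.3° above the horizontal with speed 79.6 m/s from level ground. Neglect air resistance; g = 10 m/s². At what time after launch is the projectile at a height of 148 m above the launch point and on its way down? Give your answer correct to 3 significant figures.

11.5 s

v_y0 = 79.6 sin 62.3° = 70.48 m/s.
Set y = v_y0 t − ½ g t² = 148: 5.000 t² − 70.48 t + 148 = 0.
t = [70.48 ± √(4967 − 2960)] / 10 = (70.48 ± 44.80) / 10, giving t = 2.57 s or t = 11.5 s.
On the way down corresponds to the larger root: t = 11.5 s.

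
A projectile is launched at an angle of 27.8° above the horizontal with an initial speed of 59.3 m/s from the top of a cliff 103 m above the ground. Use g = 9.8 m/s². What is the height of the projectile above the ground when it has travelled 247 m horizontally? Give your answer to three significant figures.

125 m

v_x = 59.3 cos 27.8° = 52.46 m/s, v_y0 = 59.3 sin 27.8° = 27.66 m/s.
Time to reach x = 247 m: t = x / v_x = 247 / 52.46 = 4.708 s.
y = 103 + v_y0 t − ½ g t² = 103 + 27.66×4.708 − 4.900×4.708² = 125 m.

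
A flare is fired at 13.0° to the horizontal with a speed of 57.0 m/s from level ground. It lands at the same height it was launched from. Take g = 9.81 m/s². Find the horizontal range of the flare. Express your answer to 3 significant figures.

145 m

Components: v_x = 57.0 cos 13.0° = 55.54 m/s, v_y = 57.0 sin 13.0° = 12.82 m/s.
Time of flight (same landing height): t = 2 v_y / g = 2 × 12.82 / 9.81 = 2.614 s.
Range: R = v_x · t = 55.54 × 2.614 = 145 m.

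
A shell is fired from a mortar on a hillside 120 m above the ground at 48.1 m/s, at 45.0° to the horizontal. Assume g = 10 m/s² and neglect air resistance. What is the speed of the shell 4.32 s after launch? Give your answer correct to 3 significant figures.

35.2 m/s

v_x = 48.1 cos 45.0° = 34.01 m/s (constant).
v_y(t) = 48.1 sin 45.0° − g t = 34.01 − 10 × 4.32 = -9.190 m/s.
Speed = √(v_x² + v_y²) = √(1157 + 84.46) = 35.2 m/s.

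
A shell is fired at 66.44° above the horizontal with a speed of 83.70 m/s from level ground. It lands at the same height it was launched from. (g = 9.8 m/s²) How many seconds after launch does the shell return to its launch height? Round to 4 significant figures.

Vertical component: v_y = 83.70 sin 66.44° = 76.723 m/s.
For a projectile landing at launch height, time of flight is t = 2 v_y / g = 2 × 76.723 / 9.8 = 15.66 s.

15.66 s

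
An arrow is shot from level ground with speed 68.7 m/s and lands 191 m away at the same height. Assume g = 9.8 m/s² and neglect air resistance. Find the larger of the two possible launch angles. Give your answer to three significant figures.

78.3°

Level-ground range: R = v₀² sin(2θ)/g ⇒ sin 2θ = R g / v₀² = 191×9.8/68.7² = 0.3966.
2θ = arcsin(0.3966) = 23.37° or 180° − 23.37° = 156.63°.
So θ = 11.7° or θ = 78.3°.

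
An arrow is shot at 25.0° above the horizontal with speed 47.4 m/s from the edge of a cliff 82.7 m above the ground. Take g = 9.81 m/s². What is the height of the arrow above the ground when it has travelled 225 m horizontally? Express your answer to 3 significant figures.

v_x = 47.4 cos 25.0° = 42.96 m/s, v_y0 = 47.4 sin 25.0° = 20.03 m/s.
Time to reach x = 225 m: t = x / v_x = 225 / 42.96 = 5.237 s.
y = 82.7 + v_y0 t − ½ g t² = 82.7 + 20.03×5.237 − 4.905×5.237² = 53.1 m.

53.1 m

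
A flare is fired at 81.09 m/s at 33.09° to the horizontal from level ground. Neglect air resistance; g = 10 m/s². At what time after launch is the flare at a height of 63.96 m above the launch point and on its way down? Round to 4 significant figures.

7.036 s

v_y0 = 81.09 sin 33.09° = 44.272 m/s.
Set y = v_y0 t − ½ g t² = 63.96: 5.000 t² − 44.272 t + 63.96 = 0.
t = [44.272 ± √(1960.0 − 1279.2)] / 10 = (44.272 ± 26.092) / 10, giving t = 1.818 s or t = 7.036 s.
On the way down corresponds to the larger root: t = 7.036 s.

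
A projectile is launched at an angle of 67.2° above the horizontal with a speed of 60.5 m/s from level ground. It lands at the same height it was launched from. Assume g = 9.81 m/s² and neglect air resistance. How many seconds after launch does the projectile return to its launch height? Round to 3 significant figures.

11.4 s

Vertical component: v_y = 60.5 sin 67.2° = 55.77 m/s.
For a projectile landing at launch height, time of flight is t = 2 v_y / g = 2 × 55.77 / 9.81 = 11.4 s.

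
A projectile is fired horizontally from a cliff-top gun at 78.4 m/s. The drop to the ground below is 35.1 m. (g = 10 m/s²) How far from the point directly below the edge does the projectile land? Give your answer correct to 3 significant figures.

208 m

Initial vertical velocity is zero, so the fall time comes from h = ½ g t²: t = √(2 × 35.1 / 10) = 2.650 s.
Horizontal motion is uniform at 78.4 m/s, so x = 78.4 × 2.650 = 208 m.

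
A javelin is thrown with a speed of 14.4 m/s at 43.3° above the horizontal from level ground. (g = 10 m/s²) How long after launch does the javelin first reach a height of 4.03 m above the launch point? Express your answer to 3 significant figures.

v_y0 = 14.4 sin 43.3° = 9.876 m/s.
Set y = v_y0 t − ½ g t² = 4.03: 5.000 t² − 9.876 t + 4.03 = 0.
t = [9.876 ± √(97.54 − 80.60)] / 10 = (9.876 ± 4.116) / 10, giving t = 0.576 s or t = 1.40 s.
The javelin is on the way up at the first time, so t = 0.576 s.

0.576 s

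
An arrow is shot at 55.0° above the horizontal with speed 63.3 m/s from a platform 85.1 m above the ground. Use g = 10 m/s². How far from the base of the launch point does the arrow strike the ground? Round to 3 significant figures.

Components: v_x = 63.3 cos 55.0° = 36.31 m/s, v_y = 63.3 sin 55.0° = 51.85 m/s.
Vertical: 0 = 85.1 + 51.85 t − ½(10) t² ⇒ 5.000 t² − 51.85 t − 85.1 = 0.
t = [51.85 + √(2688 + 1702)] / 10.00 = 11.81 s.
Horizontal: R = v_x · t = 36.31 × 11.81 = 429 m.

429 m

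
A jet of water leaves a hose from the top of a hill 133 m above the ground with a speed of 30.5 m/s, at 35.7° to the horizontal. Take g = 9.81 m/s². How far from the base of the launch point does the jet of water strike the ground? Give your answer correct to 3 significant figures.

182 m

Components: v_x = 30.5 cos 35.7° = 24.77 m/s, v_y = 30.5 sin 35.7° = 17.80 m/s.
Vertical: 0 = 133 + 17.80 t − ½(9.81) t² ⇒ 4.905 t² − 17.80 t − 133 = 0.
t = [17.80 + √(316.8 + 2609)] / 9.810 = 7.328 s.
Horizontal: R = v_x · t = 24.77 × 7.328 = 182 m.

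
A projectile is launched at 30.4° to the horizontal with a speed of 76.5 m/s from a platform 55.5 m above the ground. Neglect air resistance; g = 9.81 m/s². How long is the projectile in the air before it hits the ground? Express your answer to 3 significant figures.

Vertical component: v_y = 76.5 sin 30.4° = 38.71 m/s.
Taking up as positive with launch at y = 55.5 m, landing at y = 0: 0 = 55.5 + 38.71 t − ½(9.81) t².
Solving 4.905 t² − 38.71 t − 55.5 = 0 gives t = [38.71 + √(38.71² + 4·4.905·55.5)] / 9.810 = 9.13 s.

9.13 s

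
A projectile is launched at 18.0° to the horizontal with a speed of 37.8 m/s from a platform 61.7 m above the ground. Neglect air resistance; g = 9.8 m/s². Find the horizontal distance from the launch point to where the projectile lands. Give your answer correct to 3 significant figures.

177 m

Components: v_x = 37.8 cos 18.0° = 35.95 m/s, v_y = 37.8 sin 18.0° = 11.68 m/s.
Vertical: 0 = 61.7 + 11.68 t − ½(9.8) t² ⇒ 4.900 t² − 11.68 t − 61.7 = 0.
t = [11.68 + √(136.4 + 1209)] / 9.800 = 4.935 s.
Horizontal: R = v_x · t = 35.95 × 4.935 = 177 m.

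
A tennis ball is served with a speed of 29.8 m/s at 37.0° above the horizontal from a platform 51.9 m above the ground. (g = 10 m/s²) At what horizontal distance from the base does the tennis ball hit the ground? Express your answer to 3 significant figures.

Components: v_x = 29.8 cos 37.0° = 23.80 m/s, v_y = 29.8 sin 37.0° = 17.93 m/s.
Vertical: 0 = 51.9 + 17.93 t − ½(10) t² ⇒ 5.000 t² − 17.93 t − 51.9 = 0.
t = [17.93 + √(321.5 + 1038)] / 10.00 = 5.480 s.
Horizontal: R = v_x · t = 23.80 × 5.480 = 130 m.

130 m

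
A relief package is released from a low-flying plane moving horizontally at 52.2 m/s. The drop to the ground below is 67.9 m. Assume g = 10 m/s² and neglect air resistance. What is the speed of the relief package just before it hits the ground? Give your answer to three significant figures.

63.9 m/s

Fall time: t = √(2 × 67.9 / 10) = 3.685 s.
At impact: v_x = 52.2 m/s (unchanged), v_y = g t = 10 × 3.685 = 36.85 m/s.
Speed = √(v_x² + v_y²) = √(2725 + 1358) = 63.9 m/s.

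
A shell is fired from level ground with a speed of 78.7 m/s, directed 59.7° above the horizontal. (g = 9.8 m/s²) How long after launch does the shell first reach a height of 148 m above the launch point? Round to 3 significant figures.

2.71 s

v_y0 = 78.7 sin 59.7° = 67.95 m/s.
Set y = v_y0 t − ½ g t² = 148: 4.900 t² − 67.95 t + 148 = 0.
t = [67.95 ± √(4617 − 2901)] / 9.8 = (67.95 ± 41.42) / 9.8, giving t = 2.71 s or t = 11.2 s.
The shell is on the way up at the first time, so t = 2.71 s.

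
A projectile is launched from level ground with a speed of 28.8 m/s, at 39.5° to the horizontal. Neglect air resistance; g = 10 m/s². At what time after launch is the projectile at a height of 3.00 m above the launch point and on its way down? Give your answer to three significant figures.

3.49 s

v_y0 = 28.8 sin 39.5° = 18.32 m/s.
Set y = v_y0 t − ½ g t² = 3.00: 5.000 t² − 18.32 t + 3.00 = 0.
t = [18.32 ± √(335.6 − 60.00)] / 10 = (18.32 ± 16.60) / 10, giving t = 0.172 s or t = 3.49 s.
On the way down corresponds to the larger root: t = 3.49 s.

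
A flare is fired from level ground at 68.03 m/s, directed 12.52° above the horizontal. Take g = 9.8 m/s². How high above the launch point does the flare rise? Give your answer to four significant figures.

11.10 m

Vertical component of launch velocity: v_y = 68.03 sin 12.52° = 14.748 m/s.
At the highest point the vertical velocity is zero, so v_y² = 2 g h_max.
h_max = (14.748)² / (2 × 9.8) = 217.50 / 19.60 = 11.10 m.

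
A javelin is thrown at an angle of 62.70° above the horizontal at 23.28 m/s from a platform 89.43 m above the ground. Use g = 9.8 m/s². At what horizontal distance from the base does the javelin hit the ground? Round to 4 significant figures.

Components: v_x = 23.28 cos 62.70° = 10.677 m/s, v_y = 23.28 sin 62.70° = 20.687 m/s.
Vertical: 0 = 89.43 + 20.687 t − ½(9.8) t² ⇒ 4.900 t² − 20.687 t − 89.43 = 0.
t = [20.687 + √(427.95 + 1752.8)] / 9.800 = 6.8761 s.
Horizontal: R = v_x · t = 10.677 × 6.8761 = 73.42 m.

73.42 m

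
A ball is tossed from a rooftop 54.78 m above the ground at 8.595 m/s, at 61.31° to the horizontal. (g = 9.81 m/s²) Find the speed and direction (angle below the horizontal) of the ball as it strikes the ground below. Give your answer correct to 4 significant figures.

v_x = 8.595 cos 61.31° = 4.1262 m/s (constant).
|v_y| at impact = √((7.5398)² + 2×9.81×54.78) = 33.640 m/s.
Speed = √(4.1262² + 33.640²) = 33.89 m/s; angle = arctan(33.640/4.1262) = 83.01° below horizontal.

33.89 m/s at 83.01° below the horizontal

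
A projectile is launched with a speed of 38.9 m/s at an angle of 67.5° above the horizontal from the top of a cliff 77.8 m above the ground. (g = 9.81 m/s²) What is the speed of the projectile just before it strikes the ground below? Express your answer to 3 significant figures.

55.1 m/s

v_x = 38.9 cos 67.5° = 14.89 m/s is unchanged throughout.
For the vertical component, v_y² = v_y0² + 2 g h = (35.94)² + 2×9.81×77.8 = 2818, so |v_y| = 53.08 m/s.
Impact speed = √(v_x² + v_y²) = √(221.7 + 2818) = 55.1 m/s.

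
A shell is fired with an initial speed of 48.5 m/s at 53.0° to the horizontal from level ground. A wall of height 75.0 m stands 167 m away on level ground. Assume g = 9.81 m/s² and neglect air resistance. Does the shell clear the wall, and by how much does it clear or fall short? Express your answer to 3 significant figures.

No — it falls 14.0 m short of clearing the wall.

v_x = 48.5 cos 53.0° = 29.19 m/s; v_y0 = 48.5 sin 53.0° = 38.73 m/s.
Time to reach the wall: t = 167 / 29.19 = 5.721 s.
Height at that point: y = 38.73×5.721 − 4.905×5.721² = 61.03 m.
That is 75.0 − 61.03 = 14.0 m below the top of the wall, so the shell does not clear it.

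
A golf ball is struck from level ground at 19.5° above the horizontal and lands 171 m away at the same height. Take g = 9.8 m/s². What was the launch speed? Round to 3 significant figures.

On level ground, R = v₀² sin(2θ) / g, so v₀ = √(R g / sin 2θ).
sin(2 × 19.5°) = 0.6293.
v₀ = √(171 × 9.8 / 0.6293) = √2663 = 51.6 m/s.

51.6 m/s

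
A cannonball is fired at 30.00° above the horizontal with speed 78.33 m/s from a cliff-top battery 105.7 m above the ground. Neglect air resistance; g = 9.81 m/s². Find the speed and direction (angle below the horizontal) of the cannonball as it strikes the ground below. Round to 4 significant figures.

90.61 m/s at 41.52° below the horizontal

v_x = 78.33 cos 30.00° = 67.836 m/s (constant).
|v_y| at impact = √((39.165)² + 2×9.81×105.7) = 60.064 m/s.
Speed = √(67.836² + 60.064²) = 90.61 m/s; angle = arctan(60.064/67.836) = 41.52° below horizontal.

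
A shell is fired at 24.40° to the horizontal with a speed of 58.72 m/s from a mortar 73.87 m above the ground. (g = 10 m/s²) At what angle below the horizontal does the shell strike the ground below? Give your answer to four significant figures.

v_x = 58.72 cos 24.40° = 53.475 m/s.
At impact |v_y| = √(v_y0² + 2 g h) = √(24.257² + 2×10×73.87) = 45.451 m/s.
Angle below horizontal = arctan(|v_y| / v_x) = arctan(45.451 / 53.475) = 40.36°.

40.36°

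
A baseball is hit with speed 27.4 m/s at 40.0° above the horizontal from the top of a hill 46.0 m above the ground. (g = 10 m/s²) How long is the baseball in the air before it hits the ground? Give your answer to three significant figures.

Vertical component: v_y = 27.4 sin 40.0° = 17.61 m/s.
Taking up as positive with launch at y = 46.0 m, landing at y = 0: 0 = 46.0 + 17.61 t − ½(10) t².
Solving 5.000 t² − 17.61 t − 46.0 = 0 gives t = [17.61 + √(17.61² + 4·5.000·46.0)] / 10.00 = 5.27 s.

5.27 s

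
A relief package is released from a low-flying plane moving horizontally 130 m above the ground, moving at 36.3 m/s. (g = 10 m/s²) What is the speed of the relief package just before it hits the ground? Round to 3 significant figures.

Fall time: t = √(2 × 130 / 10) = 5.099 s.
At impact: v_x = 36.3 m/s (unchanged), v_y = g t = 10 × 5.099 = 50.99 m/s.
Speed = √(v_x² + v_y²) = √(1318 + 2600) = 62.6 m/s.

62.6 m/s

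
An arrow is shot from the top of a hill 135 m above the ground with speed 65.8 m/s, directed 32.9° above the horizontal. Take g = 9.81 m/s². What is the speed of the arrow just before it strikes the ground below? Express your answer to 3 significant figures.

83.5 m/s

v_x = 65.8 cos 32.9° = 55.25 m/s is unchanged throughout.
For the vertical component, v_y² = v_y0² + 2 g h = (35.74)² + 2×9.81×135 = 3926, so |v_y| = 62.66 m/s.
Impact speed = √(v_x² + v_y²) = √(3053 + 3926) = 83.5 m/s.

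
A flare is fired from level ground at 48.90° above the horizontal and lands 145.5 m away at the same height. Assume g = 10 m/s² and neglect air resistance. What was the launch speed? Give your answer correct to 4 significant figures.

On level ground, R = v₀² sin(2θ) / g, so v₀ = √(R g / sin 2θ).
sin(2 × 48.90°) = 0.9907.
v₀ = √(145.5 × 10 / 0.9907) = √1468.7 = 38.32 m/s.

38.32 m/s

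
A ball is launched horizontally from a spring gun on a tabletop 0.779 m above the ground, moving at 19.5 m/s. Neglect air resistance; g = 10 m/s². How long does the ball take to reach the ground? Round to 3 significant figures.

0.395 s

The horizontal speed doesn't affect the fall. With v_y0 = 0, h = ½ g t².
t = √(2 × 0.779 / 10) = √0.1558 = 0.395 s.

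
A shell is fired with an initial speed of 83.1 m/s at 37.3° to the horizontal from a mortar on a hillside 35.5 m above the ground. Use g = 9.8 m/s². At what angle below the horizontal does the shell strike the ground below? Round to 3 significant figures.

40.7°

v_x = 83.1 cos 37.3° = 66.10 m/s.
At impact |v_y| = √(v_y0² + 2 g h) = √(50.36² + 2×9.8×35.5) = 56.85 m/s.
Angle below horizontal = arctan(|v_y| / v_x) = arctan(56.85 / 66.10) = 40.7°.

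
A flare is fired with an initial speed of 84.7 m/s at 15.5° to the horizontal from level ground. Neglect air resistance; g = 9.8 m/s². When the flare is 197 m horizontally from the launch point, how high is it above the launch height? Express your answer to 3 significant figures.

v_x = 84.7 cos 15.5° = 81.62 m/s, v_y0 = 84.7 sin 15.5° = 22.64 m/s.
Time to reach x = 197 m: t = x / v_x = 197 / 81.62 = 2.414 s.
y = v_y0 t − ½ g t² = 22.64×2.414 − 4.900×2.414² = 26.1 m.

26.1 m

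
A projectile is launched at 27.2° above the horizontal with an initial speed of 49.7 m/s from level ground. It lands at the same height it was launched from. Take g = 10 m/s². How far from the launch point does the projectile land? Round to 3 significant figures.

Components: v_x = 49.7 cos 27.2° = 44.20 m/s, v_y = 49.7 sin 27.2° = 22.72 m/s.
Time of flight (same landing height): t = 2 v_y / g = 2 × 22.72 / 10 = 4.544 s.
Range: R = v_x · t = 44.20 × 4.544 = 201 m.

201 m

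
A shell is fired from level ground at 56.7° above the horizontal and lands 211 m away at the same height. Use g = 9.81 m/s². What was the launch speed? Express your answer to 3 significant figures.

47.5 m/s

On level ground, R = v₀² sin(2θ) / g, so v₀ = √(R g / sin 2θ).
sin(2 × 56.7°) = 0.9178.
v₀ = √(211 × 9.81 / 0.9178) = √2255 = 47.5 m/s.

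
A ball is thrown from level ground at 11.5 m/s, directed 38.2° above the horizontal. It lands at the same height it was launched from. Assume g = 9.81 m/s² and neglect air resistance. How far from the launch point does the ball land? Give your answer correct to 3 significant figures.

13.1 m

Components: v_x = 11.5 cos 38.2° = 9.037 m/s, v_y = 11.5 sin 38.2° = 7.112 m/s.
Time of flight (same landing height): t = 2 v_y / g = 2 × 7.112 / 9.81 = 1.450 s.
Range: R = v_x · t = 9.037 × 1.450 = 13.1 m.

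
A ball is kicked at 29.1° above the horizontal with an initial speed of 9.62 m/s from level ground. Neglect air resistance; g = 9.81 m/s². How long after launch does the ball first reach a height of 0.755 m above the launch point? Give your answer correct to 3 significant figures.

0.206 s

v_y0 = 9.62 sin 29.1° = 4.679 m/s.
Set y = v_y0 t − ½ g t² = 0.755: 4.905 t² − 4.679 t + 0.755 = 0.
t = [4.679 ± √(21.89 − 14.81)] / 9.81 = (4.679 ± 2.661) / 9.81, giving t = 0.206 s or t = 0.748 s.
The ball is on the way up at the first time, so t = 0.206 s.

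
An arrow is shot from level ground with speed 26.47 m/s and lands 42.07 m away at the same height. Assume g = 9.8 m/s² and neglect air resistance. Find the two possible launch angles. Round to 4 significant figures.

18.02° and 71.98°

Level-ground range: R = v₀² sin(2θ)/g ⇒ sin 2θ = R g / v₀² = 42.07×9.8/26.47² = 0.5884.
2θ = arcsin(0.5884) = 36.044° or 180° − 36.044° = 143.956°.
So θ = 18.02° or θ = 71.98°.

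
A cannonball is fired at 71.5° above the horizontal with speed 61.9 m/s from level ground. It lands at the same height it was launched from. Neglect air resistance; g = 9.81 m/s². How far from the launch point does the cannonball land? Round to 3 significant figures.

235 m

For level ground, R = v₀² sin(2θ) / g.
sin(2 × 71.5°) = sin 143.0° = 0.6018.
R = (61.9)² × 0.6018 / 9.81 = 235 m.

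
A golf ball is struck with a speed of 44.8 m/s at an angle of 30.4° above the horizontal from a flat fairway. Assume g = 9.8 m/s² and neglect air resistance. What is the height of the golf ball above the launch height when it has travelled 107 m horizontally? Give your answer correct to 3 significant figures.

25.2 m

v_x = 44.8 cos 30.4° = 38.64 m/s, v_y0 = 44.8 sin 30.4° = 22.67 m/s.
Time to reach x = 107 m: t = x / v_x = 107 / 38.64 = 2.769 s.
y = v_y0 t − ½ g t² = 22.67×2.769 − 4.900×2.769² = 25.2 m.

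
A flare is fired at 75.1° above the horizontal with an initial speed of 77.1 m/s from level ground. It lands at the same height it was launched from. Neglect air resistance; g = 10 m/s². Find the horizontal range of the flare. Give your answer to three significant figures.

For level ground, R = v₀² sin(2θ) / g.
sin(2 × 75.1°) = sin 150.2° = 0.4970.
R = (77.1)² × 0.4970 / 10 = 295 m.

295 m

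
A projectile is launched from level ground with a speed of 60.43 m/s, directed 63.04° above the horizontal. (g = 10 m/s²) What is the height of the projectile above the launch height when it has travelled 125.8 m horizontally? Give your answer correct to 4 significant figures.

141.9 m

v_x = 60.43 cos 63.04° = 27.397 m/s, v_y0 = 60.43 sin 63.04° = 53.863 m/s.
Time to reach x = 125.8 m: t = x / v_x = 125.8 / 27.397 = 4.5917 s.
y = v_y0 t − ½ g t² = 53.863×4.5917 − 5.000×4.5917² = 141.9 m.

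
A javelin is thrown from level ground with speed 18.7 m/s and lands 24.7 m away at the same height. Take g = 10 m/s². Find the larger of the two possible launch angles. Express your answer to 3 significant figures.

Level-ground range: R = v₀² sin(2θ)/g ⇒ sin 2θ = R g / v₀² = 24.7×10/18.7² = 0.7063.
2θ = arcsin(0.7063) = 44.93° or 180° − 44.93° = 135.07°.
So θ = 22.5° or θ = 67.5°.

67.5°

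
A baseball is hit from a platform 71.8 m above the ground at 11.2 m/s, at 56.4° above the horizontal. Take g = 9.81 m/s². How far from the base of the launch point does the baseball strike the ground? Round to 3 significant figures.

Components: v_x = 11.2 cos 56.4° = 6.198 m/s, v_y = 11.2 sin 56.4° = 9.329 m/s.
Vertical: 0 = 71.8 + 9.329 t − ½(9.81) t² ⇒ 4.905 t² − 9.329 t − 71.8 = 0.
t = [9.329 + √(87.03 + 1409)] / 9.810 = 4.894 s.
Horizontal: R = v_x · t = 6.198 × 4.894 = 30.3 m.

30.3 m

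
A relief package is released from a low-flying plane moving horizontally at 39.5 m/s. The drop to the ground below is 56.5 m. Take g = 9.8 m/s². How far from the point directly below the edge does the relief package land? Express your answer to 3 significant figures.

Initial vertical velocity is zero, so the fall time comes from h = ½ g t²: t = √(2 × 56.5 / 9.8) = 3.396 s.
Horizontal motion is uniform at 39.5 m/s, so x = 39.5 × 3.396 = 134 m.

134 m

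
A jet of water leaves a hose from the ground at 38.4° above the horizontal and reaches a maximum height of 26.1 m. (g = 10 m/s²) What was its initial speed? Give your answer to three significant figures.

At maximum height v_y = 0, so (v₀ sin θ)² = 2 g H.
v₀ sin 38.4° = √(2 × 10 × 26.1) = 22.85 m/s.
v₀ = 22.85 / sin 38.4° = 22.85 / 0.6211 = 36.8 m/s.

36.8 m/s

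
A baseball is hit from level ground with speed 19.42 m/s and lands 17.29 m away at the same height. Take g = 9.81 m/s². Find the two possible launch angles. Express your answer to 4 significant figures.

Level-ground range: R = v₀² sin(2θ)/g ⇒ sin 2θ = R g / v₀² = 17.29×9.81/19.42² = 0.4497.
2θ = arcsin(0.4497) = 26.724° or 180° − 26.724° = 153.276°.
So θ = 13.36° or θ = 76.64°.

13.36° and 76.64°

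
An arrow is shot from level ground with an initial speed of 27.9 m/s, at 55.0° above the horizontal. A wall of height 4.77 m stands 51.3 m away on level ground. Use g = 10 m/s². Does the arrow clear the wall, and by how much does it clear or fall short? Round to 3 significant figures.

Yes — it clears the wall by 17.1 m.

v_x = 27.9 cos 55.0° = 16.00 m/s; v_y0 = 27.9 sin 55.0° = 22.85 m/s.
Time to reach the wall: t = 51.3 / 16.00 = 3.206 s.
Height at that point: y = 22.85×3.206 − 5.000×3.206² = 21.86 m.
That is 21.86 − 4.77 = 17.1 m above the top of the wall, so the arrow clears it.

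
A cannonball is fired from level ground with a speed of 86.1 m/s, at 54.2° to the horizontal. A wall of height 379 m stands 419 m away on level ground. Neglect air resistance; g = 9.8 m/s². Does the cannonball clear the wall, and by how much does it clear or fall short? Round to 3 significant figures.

No — it falls 137 m short of clearing the wall.

v_x = 86.1 cos 54.2° = 50.36 m/s; v_y0 = 86.1 sin 54.2° = 69.83 m/s.
Time to reach the wall: t = 419 / 50.36 = 8.320 s.
Height at that point: y = 69.83×8.320 − 4.900×8.320² = 241.8 m.
That is 379 − 241.8 = 137 m below the top of the wall, so the cannonball does not clear it.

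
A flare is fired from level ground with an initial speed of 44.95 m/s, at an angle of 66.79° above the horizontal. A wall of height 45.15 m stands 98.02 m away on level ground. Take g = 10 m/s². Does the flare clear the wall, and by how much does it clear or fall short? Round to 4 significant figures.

v_x = 44.95 cos 66.79° = 17.715 m/s; v_y0 = 44.95 sin 66.79° = 41.312 m/s.
Time to reach the wall: t = 98.02 / 17.715 = 5.5332 s.
Height at that point: y = 41.312×5.5332 − 5.000×5.5332² = 75.506 m.
That is 75.506 − 45.15 = 30.36 m above the top of the wall, so the flare clears it.

Yes — it clears the wall by 30.36 m.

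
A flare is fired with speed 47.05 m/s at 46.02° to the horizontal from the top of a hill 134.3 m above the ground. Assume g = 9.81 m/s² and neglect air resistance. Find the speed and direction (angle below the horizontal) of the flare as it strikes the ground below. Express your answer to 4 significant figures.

69.63 m/s at 62.02° below the horizontal

v_x = 47.05 cos 46.02° = 32.672 m/s (constant).
|v_y| at impact = √((33.856)² + 2×9.81×134.3) = 61.491 m/s.
Speed = √(32.672² + 61.491²) = 69.63 m/s; angle = arctan(61.491/32.672) = 62.02° below horizontal.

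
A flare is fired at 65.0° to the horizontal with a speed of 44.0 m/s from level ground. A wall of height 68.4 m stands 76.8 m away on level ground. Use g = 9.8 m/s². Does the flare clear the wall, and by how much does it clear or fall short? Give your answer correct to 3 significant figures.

v_x = 44.0 cos 65.0° = 18.60 m/s; v_y0 = 44.0 sin 65.0° = 39.88 m/s.
Time to reach the wall: t = 76.8 / 18.60 = 4.129 s.
Height at that point: y = 39.88×4.129 − 4.900×4.129² = 81.13 m.
That is 81.13 − 68.4 = 12.7 m above the top of the wall, so the flare clears it.

Yes — it clears the wall by 12.7 m.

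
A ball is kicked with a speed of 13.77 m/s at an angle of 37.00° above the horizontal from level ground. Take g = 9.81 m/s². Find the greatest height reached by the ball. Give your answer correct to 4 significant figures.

Vertical component of launch velocity: v_y = 13.77 sin 37.00° = 8.2870 m/s.
At the highest point the vertical velocity is zero, so v_y² = 2 g h_max.
h_max = (8.2870)² / (2 × 9.81) = 68.674 / 19.62 = 3.500 m.

3.500 m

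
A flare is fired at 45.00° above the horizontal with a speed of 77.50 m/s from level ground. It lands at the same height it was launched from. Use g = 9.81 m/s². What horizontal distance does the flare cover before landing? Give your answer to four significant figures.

For level ground, R = v₀² sin(2θ) / g.
sin(2 × 45.00°) = sin 90.000° = 1.000.
R = (77.50)² × 1.000 / 9.81 = 612.3 m.

612.3 m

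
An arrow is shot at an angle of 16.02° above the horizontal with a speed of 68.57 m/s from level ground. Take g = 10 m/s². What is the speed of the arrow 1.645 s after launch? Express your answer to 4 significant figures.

65.95 m/s

v_x = 68.57 cos 16.02° = 65.907 m/s (constant).
v_y(t) = 68.57 sin 16.02° − g t = 18.923 − 10 × 1.645 = 2.4730 m/s.
Speed = √(v_x² + v_y²) = √(4343.7 + 6.1157) = 65.95 m/s.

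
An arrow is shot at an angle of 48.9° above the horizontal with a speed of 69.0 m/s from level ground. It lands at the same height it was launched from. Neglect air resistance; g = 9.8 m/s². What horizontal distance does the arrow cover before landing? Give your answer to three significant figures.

481 m

For level ground, R = v₀² sin(2θ) / g.
sin(2 × 48.9°) = sin 97.80° = 0.9907.
R = (69.0)² × 0.9907 / 9.8 = 481 m.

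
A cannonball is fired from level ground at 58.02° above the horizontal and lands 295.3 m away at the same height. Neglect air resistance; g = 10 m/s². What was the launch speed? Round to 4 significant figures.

On level ground, R = v₀² sin(2θ) / g, so v₀ = √(R g / sin 2θ).
sin(2 × 58.02°) = 0.8985.
v₀ = √(295.3 × 10 / 0.8985) = √3286.6 = 57.33 m/s.

57.33 m/s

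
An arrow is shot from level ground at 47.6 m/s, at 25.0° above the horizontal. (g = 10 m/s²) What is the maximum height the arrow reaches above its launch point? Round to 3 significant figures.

Vertical component of launch velocity: v_y = 47.6 sin 25.0° = 20.12 m/s.
At the highest point the vertical velocity is zero, so v_y² = 2 g h_max.
h_max = (20.12)² / (2 × 10) = 404.8 / 20.00 = 20.2 m.

20.2 m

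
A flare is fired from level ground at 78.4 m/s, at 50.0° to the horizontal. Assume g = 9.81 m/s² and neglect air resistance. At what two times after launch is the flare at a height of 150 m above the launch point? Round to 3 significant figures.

3.50 s and 8.75 s

v_y0 = 78.4 sin 50.0° = 60.06 m/s.
Set y = v_y0 t − ½ g t² = 150: 4.905 t² − 60.06 t + 150 = 0.
t = [60.06 ± √(3607 − 2943)] / 9.81 = (60.06 ± 25.77) / 9.81, giving t = 3.50 s or t = 8.75 s.
So the flare is at 150 m at t = 3.50 s (rising) and t = 8.75 s (falling).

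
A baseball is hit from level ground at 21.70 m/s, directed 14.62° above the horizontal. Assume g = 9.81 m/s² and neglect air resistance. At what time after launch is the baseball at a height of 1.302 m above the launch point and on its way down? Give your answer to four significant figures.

v_y0 = 21.70 sin 14.62° = 5.4772 m/s.
Set y = v_y0 t − ½ g t² = 1.302: 4.905 t² − 5.4772 t + 1.302 = 0.
t = [5.4772 ± √(30.000 − 25.545)] / 9.81 = (5.4772 ± 2.1107) / 9.81, giving t = 0.3432 s or t = 0.7735 s.
On the way down corresponds to the larger root: t = 0.7735 s.

0.7735 s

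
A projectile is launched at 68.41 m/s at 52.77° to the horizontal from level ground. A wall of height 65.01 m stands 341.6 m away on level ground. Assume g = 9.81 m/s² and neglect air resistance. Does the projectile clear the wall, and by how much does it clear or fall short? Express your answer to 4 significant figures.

v_x = 68.41 cos 52.77° = 41.389 m/s; v_y0 = 68.41 sin 52.77° = 54.469 m/s.
Time to reach the wall: t = 341.6 / 41.389 = 8.2534 s.
Height at that point: y = 54.469×8.2534 − 4.905×8.2534² = 115.43 m.
That is 115.43 − 65.01 = 50.42 m above the top of the wall, so the projectile clears it.

Yes — it clears the wall by 50.42 m.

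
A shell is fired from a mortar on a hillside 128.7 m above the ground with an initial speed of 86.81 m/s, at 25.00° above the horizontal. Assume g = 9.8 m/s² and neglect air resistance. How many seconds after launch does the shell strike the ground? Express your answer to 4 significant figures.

10.09 s

Vertical component: v_y = 86.81 sin 25.00° = 36.687 m/s.
Taking up as positive with launch at y = 128.7 m, landing at y = 0: 0 = 128.7 + 36.687 t − ½(9.8) t².
Solving 4.900 t² − 36.687 t − 128.7 = 0 gives t = [36.687 + √(36.687² + 4·4.900·128.7)] / 9.800 = 10.09 s.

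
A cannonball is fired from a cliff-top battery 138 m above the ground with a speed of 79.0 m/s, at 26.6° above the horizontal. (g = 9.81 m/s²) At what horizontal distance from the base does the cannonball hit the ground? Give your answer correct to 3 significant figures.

Components: v_x = 79.0 cos 26.6° = 70.64 m/s, v_y = 79.0 sin 26.6° = 35.37 m/s.
Vertical: 0 = 138 + 35.37 t − ½(9.81) t² ⇒ 4.905 t² − 35.37 t − 138 = 0.
t = [35.37 + √(1251 + 2708)] / 9.810 = 10.02 s.
Horizontal: R = v_x · t = 70.64 × 10.02 = 708 m.

708 m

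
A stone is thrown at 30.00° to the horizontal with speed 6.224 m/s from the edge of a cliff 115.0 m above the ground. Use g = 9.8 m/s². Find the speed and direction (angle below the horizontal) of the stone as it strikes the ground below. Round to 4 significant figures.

v_x = 6.224 cos 30.00° = 5.3901 m/s (constant).
|v_y| at impact = √((3.1120)² + 2×9.8×115.0) = 47.578 m/s.
Speed = √(5.3901² + 47.578²) = 47.88 m/s; angle = arctan(47.578/5.3901) = 83.54° below horizontal.

47.88 m/s at 83.54° below the horizontal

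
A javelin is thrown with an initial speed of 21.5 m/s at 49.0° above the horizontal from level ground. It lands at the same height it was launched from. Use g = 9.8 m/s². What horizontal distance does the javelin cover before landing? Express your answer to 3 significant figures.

46.7 m

For level ground, R = v₀² sin(2θ) / g.
sin(2 × 49.0°) = sin 98.00° = 0.9903.
R = (21.5)² × 0.9903 / 9.8 = 46.7 m.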